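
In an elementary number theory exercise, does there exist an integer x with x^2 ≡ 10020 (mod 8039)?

Reduce the numerator: 10020 ≡ 1981 (mod 8039), so (10020/8039) = (1981/8039).
1981 ≡ 1 (mod 4), so quadratic reciprocity gives (1981/8039) = (8039/1981). Reduce: 8039 ≡ 115 (mod 1981). Now have (115/1981).
1981 ≡ 1 (mod 4), so quadratic reciprocity gives (115/1981) = (1981/115). Reduce: 1981 ≡ 26 (mod 115). Now have (26/115).
Factor out 2: 26 = 2·13. Since 115 ≡ 3 (mod 8), (2/115) = -1. Now have -(13/115).
13 ≡ 1 (mod 4), so quadratic reciprocity gives (13/115) = (115/13). Reduce: 115 ≡ 11 (mod 13). Now have -(11/13).
13 ≡ 1 (mod 4), so quadratic reciprocity gives (11/13) = (13/11). Reduce: 13 ≡ 2 (mod 11). Now have -(2/11).
Factor out 2: 2 = 2. Since 11 ≡ 3 (mod 8), (2/11) = -1. Now have (1/11).
(1/11) = 1. Collecting the sign factors: 1.
The Legendre symbol is 1, so x^2 ≡ 10020 (mod 8039) has solution.

yes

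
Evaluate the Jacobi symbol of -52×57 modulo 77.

-1

By multiplicativity, (-52·57/77) = (-52/77)·(57/77).
First factor (-52/77):
(-52/77)
  = (25/77)    [-52 ≡ 25 mod 77]
  = (77/25)    [QR: 25 ≡ 1 mod 4, sign kept]
  = (2/25)    [77 ≡ 2 mod 25]
  = (1/25)    [25 ≡ 1 mod 8 ⇒ (2/25) = +1]
  = 1    [(1/25) = 1]
Second factor (57/77):
(57/77)
  = (77/57)    [QR: 57 ≡ 1 mod 4, sign kept]
  = (20/57)    [77 ≡ 20 mod 57]
  = (5/57)    [57 ≡ 1 mod 8 ⇒ (2/57)^2 = +1]
  = (57/5)    [QR: 5 ≡ 1 mod 4, sign kept]
  = (2/5)    [57 ≡ 2 mod 5]
  = -(1/5)    [5 ≡ 5 mod 8 ⇒ (2/5) = -1]
  = -1    [(1/5) = 1]
Product: (1)·(-1) = -1.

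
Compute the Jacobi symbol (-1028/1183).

Pull out -1: (-1028/1183) = (-1/1183)·(1028/1183). Since 1183 ≡ 3 (mod 4), (-1/1183) = -1. Now have -(1028/1183).
Factor out 2: 1028 = 2^2·257. Since 1183 ≡ 7 (mod 8), (2/1183) = +1, and (2/1183)^2 = +1. Now have -(257/1183).
257 ≡ 1 (mod 4), so quadratic reciprocity gives (257/1183) = (1183/257). Reduce: 1183 ≡ 155 (mod 257). Now have -(155/257).
257 ≡ 1 (mod 4), so quadratic reciprocity gives (155/257) = (257/155). Reduce: 257 ≡ 102 (mod 155). Now have -(102/155).
Factor out 2: 102 = 2·51. Since 155 ≡ 3 (mod 8), (2/155) = -1. Now have (51/155).
Both 51 ≡ 3 and 155 ≡ 3 (mod 4), so reciprocity gives (51/155) = -(155/51). Reduce: 155 ≡ 2 (mod 51). Now have -(2/51).
Factor out 2: 2 = 2. Since 51 ≡ 3 (mod 8), (2/51) = -1. Now have (1/51).
(1/51) = 1. Collecting the sign factors: 1.

1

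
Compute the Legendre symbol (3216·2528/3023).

By multiplicativity, (3216·2528/3023) = (3216/3023)·(2528/3023).
First factor (3216/3023):
(3216/3023)
  = (193/3023)    [3216 ≡ 193 mod 3023]
  = (3023/193)    [QR: 193 ≡ 1 mod 4, sign kept]
  = (128/193)    [3023 ≡ 128 mod 193]
  = (1/193)    [193 ≡ 1 mod 8 ⇒ (2/193)^7 = +1]
  = 1    [(1/193) = 1]
Second factor (2528/3023):
(2528/3023)
  = (79/3023)    [3023 ≡ 7 mod 8 ⇒ (2/3023)^5 = +1]
  = -(3023/79)    [QR: both ≡ 3 mod 4, sign flips]
  = -(21/79)    [3023 ≡ 21 mod 79]
  = -(79/21)    [QR: 21 ≡ 1 mod 4, sign kept]
  = -(16/21)    [79 ≡ 16 mod 21]
  = -(1/21)    [21 ≡ 5 mod 8 ⇒ (2/21)^4 = +1]
  = -1    [(1/21) = 1]
Product: (1)·(-1) = -1.

-1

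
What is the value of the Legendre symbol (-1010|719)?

1

Reduce the numerator: -1010 ≡ 428 (mod 719), so (-1010|719) = (428|719).
Factor out 2: 428 = 2^2·107. Since 719 ≡ 7 (mod 8), (2|719) = +1, and (2|719)^2 = +1. Now have (107|719).
Both 107 ≡ 3 and 719 ≡ 3 (mod 4), so reciprocity gives (107|719) = -(719|107). Reduce: 719 ≡ 77 (mod 107). Now have -(77|107).
77 ≡ 1 (mod 4), so quadratic reciprocity gives (77|107) = (107|77). Reduce: 107 ≡ 30 (mod 77). Now have -(30|77).
Factor out 2: 30 = 2·15. Since 77 ≡ 5 (mod 8), (2|77) = -1. Now have (15|77).
77 ≡ 1 (mod 4), so quadratic reciprocity gives (15|77) = (77|15). Reduce: 77 ≡ 2 (mod 15). Now have (2|15).
Factor out 2: 2 = 2. Since 15 ≡ 7 (mod 8), (2|15) = +1. Now have (1|15).
(1|15) = 1. Collecting the sign factors: 1.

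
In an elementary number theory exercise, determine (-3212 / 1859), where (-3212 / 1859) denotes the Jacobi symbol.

0

(-3212 / 1859)
  = (506 / 1859)    [-3212 ≡ 506 mod 1859]
  = -(253 / 1859)    [1859 ≡ 3 mod 8 ⇒ (2 / 1859) = -1]
  = -(1859 / 253)    [QR: 253 ≡ 1 mod 4, sign kept]
  = -(88 / 253)    [1859 ≡ 88 mod 253]
  = (11 / 253)    [253 ≡ 5 mod 8 ⇒ (2 / 253)^3 = -1]
  = (253 / 11)    [QR: 253 ≡ 1 mod 4, sign kept]
  = (0 / 11)    [253 ≡ 0 mod 11]
  = 0    [numerator 0, gcd > 1]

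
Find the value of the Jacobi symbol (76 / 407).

1

Factor out 2: 76 = 2^2·19. Since 407 ≡ 7 (mod 8), (2 / 407) = +1, and (2 / 407)^2 = +1. Now have (19 / 407).
Both 19 ≡ 3 and 407 ≡ 3 (mod 4), so reciprocity gives (19 / 407) = -(407 / 19). Reduce: 407 ≡ 8 (mod 19). Now have -(8 / 19).
Factor out 2: 8 = 2^3. Since 19 ≡ 3 (mod 8), (2 / 19) = -1, and (2 / 19)^3 = -1. Now have (1 / 19).
(1 / 19) = 1. Collecting the sign factors: 1.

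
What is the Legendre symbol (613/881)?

1

(613/881)
  = (881/613)    [QR: 613 ≡ 1 mod 4, sign kept]
  = (268/613)    [881 ≡ 268 mod 613]
  = (67/613)    [613 ≡ 5 mod 8 ⇒ (2/613)^2 = +1]
  = (613/67)    [QR: 613 ≡ 1 mod 4, sign kept]
  = (10/67)    [613 ≡ 10 mod 67]
  = -(5/67)    [67 ≡ 3 mod 8 ⇒ (2/67) = -1]
  = -(67/5)    [QR: 5 ≡ 1 mod 4, sign kept]
  = -(2/5)    [67 ≡ 2 mod 5]
  = (1/5)    [5 ≡ 5 mod 8 ⇒ (2/5) = -1]
  = 1    [(1/5) = 1]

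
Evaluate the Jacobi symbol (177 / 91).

Reduce the numerator: 177 ≡ 86 (mod 91), so (177 / 91) = (86 / 91).
Factor out 2: 86 = 2·43. Since 91 ≡ 3 (mod 8), (2 / 91) = -1. Now have -(43 / 91).
Both 43 ≡ 3 and 91 ≡ 3 (mod 4), so reciprocity gives (43 / 91) = -(91 / 43). Reduce: 91 ≡ 5 (mod 43). Now have (5 / 43).
5 ≡ 1 (mod 4), so quadratic reciprocity gives (5 / 43) = (43 / 5). Reduce: 43 ≡ 3 (mod 5). Now have (3 / 5).
5 ≡ 1 (mod 4), so quadratic reciprocity gives (3 / 5) = (5 / 3). Reduce: 5 ≡ 2 (mod 3). Now have (2 / 3).
Factor out 2: 2 = 2. Since 3 ≡ 3 (mod 8), (2 / 3) = -1. Now have -(1 / 3).
(1 / 3) = 1. Collecting the sign factors: -1.

-1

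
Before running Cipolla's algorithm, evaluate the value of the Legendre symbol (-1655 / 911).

(-1655 / 911)
  = -(1655 / 911)    [911 ≡ 3 mod 4 ⇒ (-1 / 911) = -1]
  = -(744 / 911)    [1655 ≡ 744 mod 911]
  = -(93 / 911)    [911 ≡ 7 mod 8 ⇒ (2 / 911)^3 = +1]
  = -(911 / 93)    [QR: 93 ≡ 1 mod 4, sign kept]
  = -(74 / 93)    [911 ≡ 74 mod 93]
  = (37 / 93)    [93 ≡ 5 mod 8 ⇒ (2 / 93) = -1]
  = (93 / 37)    [QR: 37 ≡ 1 mod 4, sign kept]
  = (19 / 37)    [93 ≡ 19 mod 37]
  = (37 / 19)    [QR: 37 ≡ 1 mod 4, sign kept]
  = (18 / 19)    [37 ≡ 18 mod 19]
  = -(9 / 19)    [19 ≡ 3 mod 8 ⇒ (2 / 19) = -1]
  = -(19 / 9)    [QR: 9 ≡ 1 mod 4, sign kept]
  = -(1 / 9)    [19 ≡ 1 mod 9]
  = -1    [(1 / 9) = 1]

-1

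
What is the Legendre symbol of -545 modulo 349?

(-545/349)
  = (153/349)    [-545 ≡ 153 mod 349]
  = (349/153)    [QR: 153 ≡ 1 mod 4, sign kept]
  = (43/153)    [349 ≡ 43 mod 153]
  = (153/43)    [QR: 153 ≡ 1 mod 4, sign kept]
  = (24/43)    [153 ≡ 24 mod 43]
  = -(3/43)    [43 ≡ 3 mod 8 ⇒ (2/43)^3 = -1]
  = (43/3)    [QR: both ≡ 3 mod 4, sign flips]
  = (1/3)    [43 ≡ 1 mod 3]
  = 1    [(1/3) = 1]

1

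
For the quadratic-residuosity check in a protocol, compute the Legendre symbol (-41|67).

1

(-41|67)
  = -(41|67)    [67 ≡ 3 mod 4 ⇒ (-1|67) = -1]
  = -(67|41)    [QR: 41 ≡ 1 mod 4, sign kept]
  = -(26|41)    [67 ≡ 26 mod 41]
  = -(13|41)    [41 ≡ 1 mod 8 ⇒ (2|41) = +1]
  = -(41|13)    [QR: 13 ≡ 1 mod 4, sign kept]
  = -(2|13)    [41 ≡ 2 mod 13]
  = (1|13)    [13 ≡ 5 mod 8 ⇒ (2|13) = -1]
  = 1    [(1|13) = 1]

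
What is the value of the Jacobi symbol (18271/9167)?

Reduce the numerator: 18271 ≡ 9104 (mod 9167), so (18271/9167) = (9104/9167).
Factor out 2: 9104 = 2^4·569. Since 9167 ≡ 7 (mod 8), (2/9167) = +1, and (2/9167)^4 = +1. Now have (569/9167).
569 ≡ 1 (mod 4), so quadratic reciprocity gives (569/9167) = (9167/569). Reduce: 9167 ≡ 63 (mod 569). Now have (63/569).
569 ≡ 1 (mod 4), so quadratic reciprocity gives (63/569) = (569/63). Reduce: 569 ≡ 2 (mod 63). Now have (2/63).
Factor out 2: 2 = 2. Since 63 ≡ 7 (mod 8), (2/63) = +1. Now have (1/63).
(1/63) = 1. Collecting the sign factors: 1.

1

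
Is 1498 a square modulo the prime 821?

yes

Reduce the numerator: 1498 ≡ 677 (mod 821), so (1498/821) = (677/821).
677 ≡ 1 (mod 4), so quadratic reciprocity gives (677/821) = (821/677). Reduce: 821 ≡ 144 (mod 677). Now have (144/677).
Factor out 2: 144 = 2^4·9. Since 677 ≡ 5 (mod 8), (2/677) = -1, and (2/677)^4 = +1. Now have (9/677).
9 ≡ 1 (mod 4), so quadratic reciprocity gives (9/677) = (677/9). Reduce: 677 ≡ 2 (mod 9). Now have (2/9).
Factor out 2: 2 = 2. Since 9 ≡ 1 (mod 8), (2/9) = +1. Now have (1/9).
(1/9) = 1. Collecting the sign factors: 1.
(1498/821) = 1, and 821 is prime, so 1498 is a quadratic residue mod 821.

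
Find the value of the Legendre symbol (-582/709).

(-582/709)
  = (582/709)    [709 ≡ 1 mod 4 ⇒ (-1/709) = +1]
  = -(291/709)    [709 ≡ 5 mod 8 ⇒ (2/709) = -1]
  = -(709/291)    [QR: 709 ≡ 1 mod 4, sign kept]
  = -(127/291)    [709 ≡ 127 mod 291]
  = (291/127)    [QR: both ≡ 3 mod 4, sign flips]
  = (37/127)    [291 ≡ 37 mod 127]
  = (127/37)    [QR: 37 ≡ 1 mod 4, sign kept]
  = (16/37)    [127 ≡ 16 mod 37]
  = (1/37)    [37 ≡ 5 mod 8 ⇒ (2/37)^4 = +1]
  = 1    [(1/37) = 1]

1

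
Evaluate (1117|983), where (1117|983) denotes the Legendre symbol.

(1117|983)
  = (134|983)    [1117 ≡ 134 mod 983]
  = (67|983)    [983 ≡ 7 mod 8 ⇒ (2|983) = +1]
  = -(983|67)    [QR: both ≡ 3 mod 4, sign flips]
  = -(45|67)    [983 ≡ 45 mod 67]
  = -(67|45)    [QR: 45 ≡ 1 mod 4, sign kept]
  = -(22|45)    [67 ≡ 22 mod 45]
  = (11|45)    [45 ≡ 5 mod 8 ⇒ (2|45) = -1]
  = (45|11)    [QR: 45 ≡ 1 mod 4, sign kept]
  = (1|11)    [45 ≡ 1 mod 11]
  = 1    [(1|11) = 1]

1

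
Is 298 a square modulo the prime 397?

yes

(298/397)
  = -(149/397)    [397 ≡ 5 mod 8 ⇒ (2/397) = -1]
  = -(397/149)    [QR: 149 ≡ 1 mod 4, sign kept]
  = -(99/149)    [397 ≡ 99 mod 149]
  = -(149/99)    [QR: 149 ≡ 1 mod 4, sign kept]
  = -(50/99)    [149 ≡ 50 mod 99]
  = (25/99)    [99 ≡ 3 mod 8 ⇒ (2/99) = -1]
  = (99/25)    [QR: 25 ≡ 1 mod 4, sign kept]
  = (24/25)    [99 ≡ 24 mod 25]
  = (3/25)    [25 ≡ 1 mod 8 ⇒ (2/25)^3 = +1]
  = (25/3)    [QR: 25 ≡ 1 mod 4, sign kept]
  = (1/3)    [25 ≡ 1 mod 3]
  = 1    [(1/3) = 1]
The Legendre symbol is 1, so x^2 ≡ 298 (mod 397) has solution.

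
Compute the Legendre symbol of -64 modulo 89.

(-64/89)
  = (64/89)    [89 ≡ 1 mod 4 ⇒ (-1/89) = +1]
  = (1/89)    [89 ≡ 1 mod 8 ⇒ (2/89)^6 = +1]
  = 1    [(1/89) = 1]

1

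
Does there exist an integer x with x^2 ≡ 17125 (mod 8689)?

no

(17125/8689)
  = (8436/8689)    [17125 ≡ 8436 mod 8689]
  = (2109/8689)    [8689 ≡ 1 mod 8 ⇒ (2/8689)^2 = +1]
  = (8689/2109)    [QR: 2109 ≡ 1 mod 4, sign kept]
  = (253/2109)    [8689 ≡ 253 mod 2109]
  = (2109/253)    [QR: 253 ≡ 1 mod 4, sign kept]
  = (85/253)    [2109 ≡ 85 mod 253]
  = (253/85)    [QR: 85 ≡ 1 mod 4, sign kept]
  = (83/85)    [253 ≡ 83 mod 85]
  = (85/83)    [QR: 85 ≡ 1 mod 4, sign kept]
  = (2/83)    [85 ≡ 2 mod 83]
  = -(1/83)    [83 ≡ 3 mod 8 ⇒ (2/83) = -1]
  = -1    [(1/83) = 1]
(17125/8689) = -1, and 8689 is prime, so 17125 is not a quadratic residue mod 8689.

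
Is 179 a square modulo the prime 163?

Reduce the numerator: 179 ≡ 16 (mod 163), so (179/163) = (16/163).
Factor out 2: 16 = 2^4. Since 163 ≡ 3 (mod 8), (2/163) = -1, and (2/163)^4 = +1. Now have (1/163).
(1/163) = 1. Collecting the sign factors: 1.
The Legendre symbol is 1, so x^2 ≡ 179 (mod 163) has solution.

yes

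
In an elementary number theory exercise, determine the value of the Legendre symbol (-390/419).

(-390/419)
  = (29/419)    [-390 ≡ 29 mod 419]
  = (419/29)    [QR: 29 ≡ 1 mod 4, sign kept]
  = (13/29)    [419 ≡ 13 mod 29]
  = (29/13)    [QR: 13 ≡ 1 mod 4, sign kept]
  = (3/13)    [29 ≡ 3 mod 13]
  = (13/3)    [QR: 13 ≡ 1 mod 4, sign kept]
  = (1/3)    [13 ≡ 1 mod 3]
  = 1    [(1/3) = 1]

1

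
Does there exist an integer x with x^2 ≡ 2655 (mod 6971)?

Both 2655 ≡ 3 and 6971 ≡ 3 (mod 4), so reciprocity gives (2655/6971) = -(6971/2655). Reduce: 6971 ≡ 1661 (mod 2655). Now have -(1661/2655).
1661 ≡ 1 (mod 4), so quadratic reciprocity gives (1661/2655) = (2655/1661). Reduce: 2655 ≡ 994 (mod 1661). Now have -(994/1661).
Factor out 2: 994 = 2·497. Since 1661 ≡ 5 (mod 8), (2/1661) = -1. Now have (497/1661).
497 ≡ 1 (mod 4), so quadratic reciprocity gives (497/1661) = (1661/497). Reduce: 1661 ≡ 170 (mod 497). Now have (170/497).
Factor out 2: 170 = 2·85. Since 497 ≡ 1 (mod 8), (2/497) = +1. Now have (85/497).
85 ≡ 1 (mod 4), so quadratic reciprocity gives (85/497) = (497/85). Reduce: 497 ≡ 72 (mod 85). Now have (72/85).
Factor out 2: 72 = 2^3·9. Since 85 ≡ 5 (mod 8), (2/85) = -1, and (2/85)^3 = -1. Now have -(9/85).
9 ≡ 1 (mod 4), so quadratic reciprocity gives (9/85) = (85/9). Reduce: 85 ≡ 4 (mod 9). Now have -(4/9).
Factor out 2: 4 = 2^2. Since 9 ≡ 1 (mod 8), (2/9) = +1, and (2/9)^2 = +1. Now have -(1/9).
(1/9) = 1. Collecting the sign factors: -1.
(2655/6971) = -1, and 6971 is prime, so 2655 is not a quadratic residue mod 6971.

no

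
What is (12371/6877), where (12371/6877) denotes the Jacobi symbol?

Reduce the numerator: 12371 ≡ 5494 (mod 6877), so (12371/6877) = (5494/6877).
Factor out 2: 5494 = 2·2747. Since 6877 ≡ 5 (mod 8), (2/6877) = -1. Now have -(2747/6877).
6877 ≡ 1 (mod 4), so quadratic reciprocity gives (2747/6877) = (6877/2747). Reduce: 6877 ≡ 1383 (mod 2747). Now have -(1383/2747).
Both 1383 ≡ 3 and 2747 ≡ 3 (mod 4), so reciprocity gives (1383/2747) = -(2747/1383). Reduce: 2747 ≡ 1364 (mod 1383). Now have (1364/1383).
Factor out 2: 1364 = 2^2·341. Since 1383 ≡ 7 (mod 8), (2/1383) = +1, and (2/1383)^2 = +1. Now have (341/1383).
341 ≡ 1 (mod 4), so quadratic reciprocity gives (341/1383) = (1383/341). Reduce: 1383 ≡ 19 (mod 341). Now have (19/341).
341 ≡ 1 (mod 4), so quadratic reciprocity gives (19/341) = (341/19). Reduce: 341 ≡ 18 (mod 19). Now have (18/19).
Factor out 2: 18 = 2·9. Since 19 ≡ 3 (mod 8), (2/19) = -1. Now have -(9/19).
9 ≡ 1 (mod 4), so quadratic reciprocity gives (9/19) = (19/9). Reduce: 19 ≡ 1 (mod 9). Now have -(1/9).
(1/9) = 1. Collecting the sign factors: -1.

-1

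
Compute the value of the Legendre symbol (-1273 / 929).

Reduce the numerator: -1273 ≡ 585 (mod 929), so (-1273 / 929) = (585 / 929).
585 ≡ 1 (mod 4), so quadratic reciprocity gives (585 / 929) = (929 / 585). Reduce: 929 ≡ 344 (mod 585). Now have (344 / 585).
Factor out 2: 344 = 2^3·43. Since 585 ≡ 1 (mod 8), (2 / 585) = +1, and (2 / 585)^3 = +1. Now have (43 / 585).
585 ≡ 1 (mod 4), so quadratic reciprocity gives (43 / 585) = (585 / 43). Reduce: 585 ≡ 26 (mod 43). Now have (26 / 43).
Factor out 2: 26 = 2·13. Since 43 ≡ 3 (mod 8), (2 / 43) = -1. Now have -(13 / 43).
13 ≡ 1 (mod 4), so quadratic reciprocity gives (13 / 43) = (43 / 13). Reduce: 43 ≡ 4 (mod 13). Now have -(4 / 13).
Factor out 2: 4 = 2^2. Since 13 ≡ 5 (mod 8), (2 / 13) = -1, and (2 / 13)^2 = +1. Now have -(1 / 13).
(1 / 13) = 1. Collecting the sign factors: -1.

-1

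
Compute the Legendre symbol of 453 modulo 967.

-1

(453/967)
  = (967/453)    [QR: 453 ≡ 1 mod 4, sign kept]
  = (61/453)    [967 ≡ 61 mod 453]
  = (453/61)    [QR: 61 ≡ 1 mod 4, sign kept]
  = (26/61)    [453 ≡ 26 mod 61]
  = -(13/61)    [61 ≡ 5 mod 8 ⇒ (2/61) = -1]
  = -(61/13)    [QR: 13 ≡ 1 mod 4, sign kept]
  = -(9/13)    [61 ≡ 9 mod 13]
  = -(13/9)    [QR: 9 ≡ 1 mod 4, sign kept]
  = -(4/9)    [13 ≡ 4 mod 9]
  = -(1/9)    [9 ≡ 1 mod 8 ⇒ (2/9)^2 = +1]
  = -1    [(1/9) = 1]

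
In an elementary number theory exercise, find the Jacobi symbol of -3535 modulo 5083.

(-3535/5083)
  = (1548/5083)    [-3535 ≡ 1548 mod 5083]
  = (387/5083)    [5083 ≡ 3 mod 8 ⇒ (2/5083)^2 = +1]
  = -(5083/387)    [QR: both ≡ 3 mod 4, sign flips]
  = -(52/387)    [5083 ≡ 52 mod 387]
  = -(13/387)    [387 ≡ 3 mod 8 ⇒ (2/387)^2 = +1]
  = -(387/13)    [QR: 13 ≡ 1 mod 4, sign kept]
  = -(10/13)    [387 ≡ 10 mod 13]
  = (5/13)    [13 ≡ 5 mod 8 ⇒ (2/13) = -1]
  = (13/5)    [QR: 5 ≡ 1 mod 4, sign kept]
  = (3/5)    [13 ≡ 3 mod 5]
  = (5/3)    [QR: 5 ≡ 1 mod 4, sign kept]
  = (2/3)    [5 ≡ 2 mod 3]
  = -(1/3)    [3 ≡ 3 mod 8 ⇒ (2/3) = -1]
  = -1    [(1/3) = 1]

-1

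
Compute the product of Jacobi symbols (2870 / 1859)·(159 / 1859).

-1

By multiplicativity, (2870·159 / 1859) = (2870 / 1859)·(159 / 1859).
First factor (2870 / 1859):
(2870 / 1859)
  = (1011 / 1859)    [2870 ≡ 1011 mod 1859]
  = -(1859 / 1011)    [QR: both ≡ 3 mod 4, sign flips]
  = -(848 / 1011)    [1859 ≡ 848 mod 1011]
  = -(53 / 1011)    [1011 ≡ 3 mod 8 ⇒ (2 / 1011)^4 = +1]
  = -(1011 / 53)    [QR: 53 ≡ 1 mod 4, sign kept]
  = -(4 / 53)    [1011 ≡ 4 mod 53]
  = -(1 / 53)    [53 ≡ 5 mod 8 ⇒ (2 / 53)^2 = +1]
  = -1    [(1 / 53) = 1]
Second factor (159 / 1859):
(159 / 1859)
  = -(1859 / 159)    [QR: both ≡ 3 mod 4, sign flips]
  = -(110 / 159)    [1859 ≡ 110 mod 159]
  = -(55 / 159)    [159 ≡ 7 mod 8 ⇒ (2 / 159) = +1]
  = (159 / 55)    [QR: both ≡ 3 mod 4, sign flips]
  = (49 / 55)    [159 ≡ 49 mod 55]
  = (55 / 49)    [QR: 49 ≡ 1 mod 4, sign kept]
  = (6 / 49)    [55 ≡ 6 mod 49]
  = (3 / 49)    [49 ≡ 1 mod 8 ⇒ (2 / 49) = +1]
  = (49 / 3)    [QR: 49 ≡ 1 mod 4, sign kept]
  = (1 / 3)    [49 ≡ 1 mod 3]
  = 1    [(1 / 3) = 1]
Product: (-1)·(1) = -1.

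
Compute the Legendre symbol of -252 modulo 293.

(-252/293)
  = (41/293)    [-252 ≡ 41 mod 293]
  = (293/41)    [QR: 41 ≡ 1 mod 4, sign kept]
  = (6/41)    [293 ≡ 6 mod 41]
  = (3/41)    [41 ≡ 1 mod 8 ⇒ (2/41) = +1]
  = (41/3)    [QR: 41 ≡ 1 mod 4, sign kept]
  = (2/3)    [41 ≡ 2 mod 3]
  = -(1/3)    [3 ≡ 3 mod 8 ⇒ (2/3) = -1]
  = -1    [(1/3) = 1]

-1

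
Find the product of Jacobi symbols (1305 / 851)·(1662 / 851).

-1

By multiplicativity, (1305·1662 / 851) = (1305 / 851)·(1662 / 851).
First factor (1305 / 851):
(1305 / 851)
  = (454 / 851)    [1305 ≡ 454 mod 851]
  = -(227 / 851)    [851 ≡ 3 mod 8 ⇒ (2 / 851) = -1]
  = (851 / 227)    [QR: both ≡ 3 mod 4, sign flips]
  = (170 / 227)    [851 ≡ 170 mod 227]
  = -(85 / 227)    [227 ≡ 3 mod 8 ⇒ (2 / 227) = -1]
  = -(227 / 85)    [QR: 85 ≡ 1 mod 4, sign kept]
  = -(57 / 85)    [227 ≡ 57 mod 85]
  = -(85 / 57)    [QR: 57 ≡ 1 mod 4, sign kept]
  = -(28 / 57)    [85 ≡ 28 mod 57]
  = -(7 / 57)    [57 ≡ 1 mod 8 ⇒ (2 / 57)^2 = +1]
  = -(57 / 7)    [QR: 57 ≡ 1 mod 4, sign kept]
  = -(1 / 7)    [57 ≡ 1 mod 7]
  = -1    [(1 / 7) = 1]
Second factor (1662 / 851):
(1662 / 851)
  = (811 / 851)    [1662 ≡ 811 mod 851]
  = -(851 / 811)    [QR: both ≡ 3 mod 4, sign flips]
  = -(40 / 811)    [851 ≡ 40 mod 811]
  = (5 / 811)    [811 ≡ 3 mod 8 ⇒ (2 / 811)^3 = -1]
  = (811 / 5)    [QR: 5 ≡ 1 mod 4, sign kept]
  = (1 / 5)    [811 ≡ 1 mod 5]
  = 1    [(1 / 5) = 1]
Product: (-1)·(1) = -1.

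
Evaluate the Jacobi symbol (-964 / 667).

1

Reduce the numerator: -964 ≡ 370 (mod 667), so (-964 / 667) = (370 / 667).
Factor out 2: 370 = 2·185. Since 667 ≡ 3 (mod 8), (2 / 667) = -1. Now have -(185 / 667).
185 ≡ 1 (mod 4), so quadratic reciprocity gives (185 / 667) = (667 / 185). Reduce: 667 ≡ 112 (mod 185). Now have -(112 / 185).
Factor out 2: 112 = 2^4·7. Since 185 ≡ 1 (mod 8), (2 / 185) = +1, and (2 / 185)^4 = +1. Now have -(7 / 185).
185 ≡ 1 (mod 4), so quadratic reciprocity gives (7 / 185) = (185 / 7). Reduce: 185 ≡ 3 (mod 7). Now have -(3 / 7).
Both 3 ≡ 3 and 7 ≡ 3 (mod 4), so reciprocity gives (3 / 7) = -(7 / 3). Reduce: 7 ≡ 1 (mod 3). Now have (1 / 3).
(1 / 3) = 1. Collecting the sign factors: 1.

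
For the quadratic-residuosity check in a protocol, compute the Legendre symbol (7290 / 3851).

(7290 / 3851)
  = (3439 / 3851)    [7290 ≡ 3439 mod 3851]
  = -(3851 / 3439)    [QR: both ≡ 3 mod 4, sign flips]
  = -(412 / 3439)    [3851 ≡ 412 mod 3439]
  = -(103 / 3439)    [3439 ≡ 7 mod 8 ⇒ (2 / 3439)^2 = +1]
  = (3439 / 103)    [QR: both ≡ 3 mod 4, sign flips]
  = (40 / 103)    [3439 ≡ 40 mod 103]
  = (5 / 103)    [103 ≡ 7 mod 8 ⇒ (2 / 103)^3 = +1]
  = (103 / 5)    [QR: 5 ≡ 1 mod 4, sign kept]
  = (3 / 5)    [103 ≡ 3 mod 5]
  = (5 / 3)    [QR: 5 ≡ 1 mod 4, sign kept]
  = (2 / 3)    [5 ≡ 2 mod 3]
  = -(1 / 3)    [3 ≡ 3 mod 8 ⇒ (2 / 3) = -1]
  = -1    [(1 / 3) = 1]

-1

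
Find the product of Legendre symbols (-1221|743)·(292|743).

1

By multiplicativity, (-1221·292|743) = (-1221|743)·(292|743).
First factor (-1221|743):
Reduce the numerator: -1221 ≡ 265 (mod 743), so (-1221|743) = (265|743).
265 ≡ 1 (mod 4), so quadratic reciprocity gives (265|743) = (743|265). Reduce: 743 ≡ 213 (mod 265). Now have (213|265).
213 ≡ 1 (mod 4), so quadratic reciprocity gives (213|265) = (265|213). Reduce: 265 ≡ 52 (mod 213). Now have (52|213).
Factor out 2: 52 = 2^2·13. Since 213 ≡ 5 (mod 8), (2|213) = -1, and (2|213)^2 = +1. Now have (13|213).
13 ≡ 1 (mod 4), so quadratic reciprocity gives (13|213) = (213|13). Reduce: 213 ≡ 5 (mod 13). Now have (5|13).
5 ≡ 1 (mod 4), so quadratic reciprocity gives (5|13) = (13|5). Reduce: 13 ≡ 3 (mod 5). Now have (3|5).
5 ≡ 1 (mod 4), so quadratic reciprocity gives (3|5) = (5|3). Reduce: 5 ≡ 2 (mod 3). Now have (2|3).
Factor out 2: 2 = 2. Since 3 ≡ 3 (mod 8), (2|3) = -1. Now have -(1|3).
(1|3) = 1. Collecting the sign factors: -1.
Second factor (292|743):
Factor out 2: 292 = 2^2·73. Since 743 ≡ 7 (mod 8), (2|743) = +1, and (2|743)^2 = +1. Now have (73|743).
73 ≡ 1 (mod 4), so quadratic reciprocity gives (73|743) = (743|73). Reduce: 743 ≡ 13 (mod 73). Now have (13|73).
13 ≡ 1 (mod 4), so quadratic reciprocity gives (13|73) = (73|13). Reduce: 73 ≡ 8 (mod 13). Now have (8|13).
Factor out 2: 8 = 2^3. Since 13 ≡ 5 (mod 8), (2|13) = -1, and (2|13)^3 = -1. Now have -(1|13).
(1|13) = 1. Collecting the sign factors: -1.
Product: (-1)·(-1) = 1.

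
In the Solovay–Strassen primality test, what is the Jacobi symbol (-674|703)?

1

(-674|703)
  = -(674|703)    [703 ≡ 3 mod 4 ⇒ (-1|703) = -1]
  = -(337|703)    [703 ≡ 7 mod 8 ⇒ (2|703) = +1]
  = -(703|337)    [QR: 337 ≡ 1 mod 4, sign kept]
  = -(29|337)    [703 ≡ 29 mod 337]
  = -(337|29)    [QR: 29 ≡ 1 mod 4, sign kept]
  = -(18|29)    [337 ≡ 18 mod 29]
  = (9|29)    [29 ≡ 5 mod 8 ⇒ (2|29) = -1]
  = (29|9)    [QR: 9 ≡ 1 mod 4, sign kept]
  = (2|9)    [29 ≡ 2 mod 9]
  = (1|9)    [9 ≡ 1 mod 8 ⇒ (2|9) = +1]
  = 1    [(1|9) = 1]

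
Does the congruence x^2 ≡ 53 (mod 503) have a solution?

53 ≡ 1 (mod 4), so quadratic reciprocity gives (53|503) = (503|53). Reduce: 503 ≡ 26 (mod 53). Now have (26|53).
Factor out 2: 26 = 2·13. Since 53 ≡ 5 (mod 8), (2|53) = -1. Now have -(13|53).
13 ≡ 1 (mod 4), so quadratic reciprocity gives (13|53) = (53|13). Reduce: 53 ≡ 1 (mod 13). Now have -(1|13).
(1|13) = 1. Collecting the sign factors: -1.
(53|503) = -1, and 503 is prime, so 53 is not a quadratic residue mod 503.

no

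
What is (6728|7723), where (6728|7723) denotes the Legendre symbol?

-1

(6728|7723)
  = -(841|7723)    [7723 ≡ 3 mod 8 ⇒ (2|7723)^3 = -1]
  = -(7723|841)    [QR: 841 ≡ 1 mod 4, sign kept]
  = -(154|841)    [7723 ≡ 154 mod 841]
  = -(77|841)    [841 ≡ 1 mod 8 ⇒ (2|841) = +1]
  = -(841|77)    [QR: 77 ≡ 1 mod 4, sign kept]
  = -(71|77)    [841 ≡ 71 mod 77]
  = -(77|71)    [QR: 77 ≡ 1 mod 4, sign kept]
  = -(6|71)    [77 ≡ 6 mod 71]
  = -(3|71)    [71 ≡ 7 mod 8 ⇒ (2|71) = +1]
  = (71|3)    [QR: both ≡ 3 mod 4, sign flips]
  = (2|3)    [71 ≡ 2 mod 3]
  = -(1|3)    [3 ≡ 3 mod 8 ⇒ (2|3) = -1]
  = -1    [(1|3) = 1]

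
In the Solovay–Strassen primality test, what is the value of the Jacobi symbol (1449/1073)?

Reduce the numerator: 1449 ≡ 376 (mod 1073), so (1449/1073) = (376/1073).
Factor out 2: 376 = 2^3·47. Since 1073 ≡ 1 (mod 8), (2/1073) = +1, and (2/1073)^3 = +1. Now have (47/1073).
1073 ≡ 1 (mod 4), so quadratic reciprocity gives (47/1073) = (1073/47). Reduce: 1073 ≡ 39 (mod 47). Now have (39/47).
Both 39 ≡ 3 and 47 ≡ 3 (mod 4), so reciprocity gives (39/47) = -(47/39). Reduce: 47 ≡ 8 (mod 39). Now have -(8/39).
Factor out 2: 8 = 2^3. Since 39 ≡ 7 (mod 8), (2/39) = +1, and (2/39)^3 = +1. Now have -(1/39).
(1/39) = 1. Collecting the sign factors: -1.

-1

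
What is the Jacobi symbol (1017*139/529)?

By multiplicativity, (1017·139/529) = (1017/529)·(139/529).
First factor (1017/529):
(1017/529)
  = (488/529)    [1017 ≡ 488 mod 529]
  = (61/529)    [529 ≡ 1 mod 8 ⇒ (2/529)^3 = +1]
  = (529/61)    [QR: 61 ≡ 1 mod 4, sign kept]
  = (41/61)    [529 ≡ 41 mod 61]
  = (61/41)    [QR: 41 ≡ 1 mod 4, sign kept]
  = (20/41)    [61 ≡ 20 mod 41]
  = (5/41)    [41 ≡ 1 mod 8 ⇒ (2/41)^2 = +1]
  = (41/5)    [QR: 5 ≡ 1 mod 4, sign kept]
  = (1/5)    [41 ≡ 1 mod 5]
  = 1    [(1/5) = 1]
Second factor (139/529):
(139/529)
  = (529/139)    [QR: 529 ≡ 1 mod 4, sign kept]
  = (112/139)    [529 ≡ 112 mod 139]
  = (7/139)    [139 ≡ 3 mod 8 ⇒ (2/139)^4 = +1]
  = -(139/7)    [QR: both ≡ 3 mod 4, sign flips]
  = -(6/7)    [139 ≡ 6 mod 7]
  = -(3/7)    [7 ≡ 7 mod 8 ⇒ (2/7) = +1]
  = (7/3)    [QR: both ≡ 3 mod 4, sign flips]
  = (1/3)    [7 ≡ 1 mod 3]
  = 1    [(1/3) = 1]
Product: (1)·(1) = 1.

1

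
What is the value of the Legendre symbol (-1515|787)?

(-1515|787)
  = -(1515|787)    [787 ≡ 3 mod 4 ⇒ (-1|787) = -1]
  = -(728|787)    [1515 ≡ 728 mod 787]
  = (91|787)    [787 ≡ 3 mod 8 ⇒ (2|787)^3 = -1]
  = -(787|91)    [QR: both ≡ 3 mod 4, sign flips]
  = -(59|91)    [787 ≡ 59 mod 91]
  = (91|59)    [QR: both ≡ 3 mod 4, sign flips]
  = (32|59)    [91 ≡ 32 mod 59]
  = -(1|59)    [59 ≡ 3 mod 8 ⇒ (2|59)^5 = -1]
  = -1    [(1|59) = 1]

-1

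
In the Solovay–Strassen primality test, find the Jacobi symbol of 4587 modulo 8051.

(4587|8051)
  = -(8051|4587)    [QR: both ≡ 3 mod 4, sign flips]
  = -(3464|4587)    [8051 ≡ 3464 mod 4587]
  = (433|4587)    [4587 ≡ 3 mod 8 ⇒ (2|4587)^3 = -1]
  = (4587|433)    [QR: 433 ≡ 1 mod 4, sign kept]
  = (257|433)    [4587 ≡ 257 mod 433]
  = (433|257)    [QR: 257 ≡ 1 mod 4, sign kept]
  = (176|257)    [433 ≡ 176 mod 257]
  = (11|257)    [257 ≡ 1 mod 8 ⇒ (2|257)^4 = +1]
  = (257|11)    [QR: 257 ≡ 1 mod 4, sign kept]
  = (4|11)    [257 ≡ 4 mod 11]
  = (1|11)    [11 ≡ 3 mod 8 ⇒ (2|11)^2 = +1]
  = 1    [(1|11) = 1]

1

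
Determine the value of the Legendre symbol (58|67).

(58|67)
  = -(29|67)    [67 ≡ 3 mod 8 ⇒ (2|67) = -1]
  = -(67|29)    [QR: 29 ≡ 1 mod 4, sign kept]
  = -(9|29)    [67 ≡ 9 mod 29]
  = -(29|9)    [QR: 9 ≡ 1 mod 4, sign kept]
  = -(2|9)    [29 ≡ 2 mod 9]
  = -(1|9)    [9 ≡ 1 mod 8 ⇒ (2|9) = +1]
  = -1    [(1|9) = 1]

-1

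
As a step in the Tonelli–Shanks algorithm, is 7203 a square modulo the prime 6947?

yes

Reduce the numerator: 7203 ≡ 256 (mod 6947), so (7203/6947) = (256/6947).
Factor out 2: 256 = 2^8. Since 6947 ≡ 3 (mod 8), (2/6947) = -1, and (2/6947)^8 = +1. Now have (1/6947).
(1/6947) = 1. Collecting the sign factors: 1.
(7203/6947) = 1, and 6947 is prime, so 7203 is a quadratic residue mod 6947.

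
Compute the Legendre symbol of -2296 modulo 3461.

-1

(-2296/3461)
  = (1165/3461)    [-2296 ≡ 1165 mod 3461]
  = (3461/1165)    [QR: 1165 ≡ 1 mod 4, sign kept]
  = (1131/1165)    [3461 ≡ 1131 mod 1165]
  = (1165/1131)    [QR: 1165 ≡ 1 mod 4, sign kept]
  = (34/1131)    [1165 ≡ 34 mod 1131]
  = -(17/1131)    [1131 ≡ 3 mod 8 ⇒ (2/1131) = -1]
  = -(1131/17)    [QR: 17 ≡ 1 mod 4, sign kept]
  = -(9/17)    [1131 ≡ 9 mod 17]
  = -(17/9)    [QR: 9 ≡ 1 mod 4, sign kept]
  = -(8/9)    [17 ≡ 8 mod 9]
  = -(1/9)    [9 ≡ 1 mod 8 ⇒ (2/9)^3 = +1]
  = -1    [(1/9) = 1]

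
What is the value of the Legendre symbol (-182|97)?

1

Pull out -1: (-182|97) = (-1|97)·(182|97). Since 97 ≡ 1 (mod 4), (-1|97) = +1. Now have (182|97).
Reduce the numerator: 182 ≡ 85 (mod 97), so (182|97) = (85|97).
85 ≡ 1 (mod 4), so quadratic reciprocity gives (85|97) = (97|85). Reduce: 97 ≡ 12 (mod 85). Now have (12|85).
Factor out 2: 12 = 2^2·3. Since 85 ≡ 5 (mod 8), (2|85) = -1, and (2|85)^2 = +1. Now have (3|85).
85 ≡ 1 (mod 4), so quadratic reciprocity gives (3|85) = (85|3). Reduce: 85 ≡ 1 (mod 3). Now have (1|3).
(1|3) = 1. Collecting the sign factors: 1.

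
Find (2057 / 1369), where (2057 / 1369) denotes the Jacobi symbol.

Reduce the numerator: 2057 ≡ 688 (mod 1369), so (2057 / 1369) = (688 / 1369).
Factor out 2: 688 = 2^4·43. Since 1369 ≡ 1 (mod 8), (2 / 1369) = +1, and (2 / 1369)^4 = +1. Now have (43 / 1369).
1369 ≡ 1 (mod 4), so quadratic reciprocity gives (43 / 1369) = (1369 / 43). Reduce: 1369 ≡ 36 (mod 43). Now have (36 / 43).
Factor out 2: 36 = 2^2·9. Since 43 ≡ 3 (mod 8), (2 / 43) = -1, and (2 / 43)^2 = +1. Now have (9 / 43).
9 ≡ 1 (mod 4), so quadratic reciprocity gives (9 / 43) = (43 / 9). Reduce: 43 ≡ 7 (mod 9). Now have (7 / 9).
9 ≡ 1 (mod 4), so quadratic reciprocity gives (7 / 9) = (9 / 7). Reduce: 9 ≡ 2 (mod 7). Now have (2 / 7).
Factor out 2: 2 = 2. Since 7 ≡ 7 (mod 8), (2 / 7) = +1. Now have (1 / 7).
(1 / 7) = 1. Collecting the sign factors: 1.

1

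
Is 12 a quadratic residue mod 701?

(12|701)
  = (3|701)    [701 ≡ 5 mod 8 ⇒ (2|701)^2 = +1]
  = (701|3)    [QR: 701 ≡ 1 mod 4, sign kept]
  = (2|3)    [701 ≡ 2 mod 3]
  = -(1|3)    [3 ≡ 3 mod 8 ⇒ (2|3) = -1]
  = -1    [(1|3) = 1]
The Legendre symbol is -1, so x^2 ≡ 12 (mod 701) has no solution.

no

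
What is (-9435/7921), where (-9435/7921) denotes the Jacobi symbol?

1

Reduce the numerator: -9435 ≡ 6407 (mod 7921), so (-9435/7921) = (6407/7921).
7921 ≡ 1 (mod 4), so quadratic reciprocity gives (6407/7921) = (7921/6407). Reduce: 7921 ≡ 1514 (mod 6407). Now have (1514/6407).
Factor out 2: 1514 = 2·757. Since 6407 ≡ 7 (mod 8), (2/6407) = +1. Now have (757/6407).
757 ≡ 1 (mod 4), so quadratic reciprocity gives (757/6407) = (6407/757). Reduce: 6407 ≡ 351 (mod 757). Now have (351/757).
757 ≡ 1 (mod 4), so quadratic reciprocity gives (351/757) = (757/351). Reduce: 757 ≡ 55 (mod 351). Now have (55/351).
Both 55 ≡ 3 and 351 ≡ 3 (mod 4), so reciprocity gives (55/351) = -(351/55). Reduce: 351 ≡ 21 (mod 55). Now have -(21/55).
21 ≡ 1 (mod 4), so quadratic reciprocity gives (21/55) = (55/21). Reduce: 55 ≡ 13 (mod 21). Now have -(13/21).
13 ≡ 1 (mod 4), so quadratic reciprocity gives (13/21) = (21/13). Reduce: 21 ≡ 8 (mod 13). Now have -(8/13).
Factor out 2: 8 = 2^3. Since 13 ≡ 5 (mod 8), (2/13) = -1, and (2/13)^3 = -1. Now have (1/13).
(1/13) = 1. Collecting the sign factors: 1.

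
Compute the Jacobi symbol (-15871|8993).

(-15871|8993)
  = (2115|8993)    [-15871 ≡ 2115 mod 8993]
  = (8993|2115)    [QR: 8993 ≡ 1 mod 4, sign kept]
  = (533|2115)    [8993 ≡ 533 mod 2115]
  = (2115|533)    [QR: 533 ≡ 1 mod 4, sign kept]
  = (516|533)    [2115 ≡ 516 mod 533]
  = (129|533)    [533 ≡ 5 mod 8 ⇒ (2|533)^2 = +1]
  = (533|129)    [QR: 129 ≡ 1 mod 4, sign kept]
  = (17|129)    [533 ≡ 17 mod 129]
  = (129|17)    [QR: 17 ≡ 1 mod 4, sign kept]
  = (10|17)    [129 ≡ 10 mod 17]
  = (5|17)    [17 ≡ 1 mod 8 ⇒ (2|17) = +1]
  = (17|5)    [QR: 5 ≡ 1 mod 4, sign kept]
  = (2|5)    [17 ≡ 2 mod 5]
  = -(1|5)    [5 ≡ 5 mod 8 ⇒ (2|5) = -1]
  = -1    [(1|5) = 1]

-1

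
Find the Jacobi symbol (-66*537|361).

1

By multiplicativity, (-66·537|361) = (-66|361)·(537|361).
First factor (-66|361):
(-66|361)
  = (66|361)    [361 ≡ 1 mod 4 ⇒ (-1|361) = +1]
  = (33|361)    [361 ≡ 1 mod 8 ⇒ (2|361) = +1]
  = (361|33)    [QR: 33 ≡ 1 mod 4, sign kept]
  = (31|33)    [361 ≡ 31 mod 33]
  = (33|31)    [QR: 33 ≡ 1 mod 4, sign kept]
  = (2|31)    [33 ≡ 2 mod 31]
  = (1|31)    [31 ≡ 7 mod 8 ⇒ (2|31) = +1]
  = 1    [(1|31) = 1]
Second factor (537|361):
(537|361)
  = (176|361)    [537 ≡ 176 mod 361]
  = (11|361)    [361 ≡ 1 mod 8 ⇒ (2|361)^4 = +1]
  = (361|11)    [QR: 361 ≡ 1 mod 4, sign kept]
  = (9|11)    [361 ≡ 9 mod 11]
  = (11|9)    [QR: 9 ≡ 1 mod 4, sign kept]
  = (2|9)    [11 ≡ 2 mod 9]
  = (1|9)    [9 ≡ 1 mod 8 ⇒ (2|9) = +1]
  = 1    [(1|9) = 1]
Product: (1)·(1) = 1.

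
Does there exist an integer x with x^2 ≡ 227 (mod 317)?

yes

(227/317)
  = (317/227)    [QR: 317 ≡ 1 mod 4, sign kept]
  = (90/227)    [317 ≡ 90 mod 227]
  = -(45/227)    [227 ≡ 3 mod 8 ⇒ (2/227) = -1]
  = -(227/45)    [QR: 45 ≡ 1 mod 4, sign kept]
  = -(2/45)    [227 ≡ 2 mod 45]
  = (1/45)    [45 ≡ 5 mod 8 ⇒ (2/45) = -1]
  = 1    [(1/45) = 1]
(227/317) = 1, and 317 is prime, so 227 is a quadratic residue mod 317.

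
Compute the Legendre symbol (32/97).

1

(32/97)
  = (1/97)    [97 ≡ 1 mod 8 ⇒ (2/97)^5 = +1]
  = 1    [(1/97) = 1]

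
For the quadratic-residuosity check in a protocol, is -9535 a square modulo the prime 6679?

(-9535/6679)
  = -(9535/6679)    [6679 ≡ 3 mod 4 ⇒ (-1/6679) = -1]
  = -(2856/6679)    [9535 ≡ 2856 mod 6679]
  = -(357/6679)    [6679 ≡ 7 mod 8 ⇒ (2/6679)^3 = +1]
  = -(6679/357)    [QR: 357 ≡ 1 mod 4, sign kept]
  = -(253/357)    [6679 ≡ 253 mod 357]
  = -(357/253)    [QR: 253 ≡ 1 mod 4, sign kept]
  = -(104/253)    [357 ≡ 104 mod 253]
  = (13/253)    [253 ≡ 5 mod 8 ⇒ (2/253)^3 = -1]
  = (253/13)    [QR: 13 ≡ 1 mod 4, sign kept]
  = (6/13)    [253 ≡ 6 mod 13]
  = -(3/13)    [13 ≡ 5 mod 8 ⇒ (2/13) = -1]
  = -(13/3)    [QR: 13 ≡ 1 mod 4, sign kept]
  = -(1/3)    [13 ≡ 1 mod 3]
  = -1    [(1/3) = 1]
(-9535/6679) = -1, and 6679 is prime, so -9535 is not a quadratic residue mod 6679.

no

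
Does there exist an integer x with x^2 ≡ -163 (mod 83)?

(-163/83)
  = -(163/83)    [83 ≡ 3 mod 4 ⇒ (-1/83) = -1]
  = -(80/83)    [163 ≡ 80 mod 83]
  = -(5/83)    [83 ≡ 3 mod 8 ⇒ (2/83)^4 = +1]
  = -(83/5)    [QR: 5 ≡ 1 mod 4, sign kept]
  = -(3/5)    [83 ≡ 3 mod 5]
  = -(5/3)    [QR: 5 ≡ 1 mod 4, sign kept]
  = -(2/3)    [5 ≡ 2 mod 3]
  = (1/3)    [3 ≡ 3 mod 8 ⇒ (2/3) = -1]
  = 1    [(1/3) = 1]
(-163/83) = 1, and 83 is prime, so -163 is a quadratic residue mod 83.

yes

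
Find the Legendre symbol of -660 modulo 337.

1

Pull out -1: (-660/337) = (-1/337)·(660/337). Since 337 ≡ 1 (mod 4), (-1/337) = +1. Now have (660/337).
Reduce the numerator: 660 ≡ 323 (mod 337), so (660/337) = (323/337).
337 ≡ 1 (mod 4), so quadratic reciprocity gives (323/337) = (337/323). Reduce: 337 ≡ 14 (mod 323). Now have (14/323).
Factor out 2: 14 = 2·7. Since 323 ≡ 3 (mod 8), (2/323) = -1. Now have -(7/323).
Both 7 ≡ 3 and 323 ≡ 3 (mod 4), so reciprocity gives (7/323) = -(323/7). Reduce: 323 ≡ 1 (mod 7). Now have (1/7).
(1/7) = 1. Collecting the sign factors: 1.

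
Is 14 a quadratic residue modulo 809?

yes

Factor out 2: 14 = 2·7. Since 809 ≡ 1 (mod 8), (2/809) = +1. Now have (7/809).
809 ≡ 1 (mod 4), so quadratic reciprocity gives (7/809) = (809/7). Reduce: 809 ≡ 4 (mod 7). Now have (4/7).
Factor out 2: 4 = 2^2. Since 7 ≡ 7 (mod 8), (2/7) = +1, and (2/7)^2 = +1. Now have (1/7).
(1/7) = 1. Collecting the sign factors: 1.
The Legendre symbol is 1, so x^2 ≡ 14 (mod 809) has solution.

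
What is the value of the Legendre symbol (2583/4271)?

(2583/4271)
  = -(4271/2583)    [QR: both ≡ 3 mod 4, sign flips]
  = -(1688/2583)    [4271 ≡ 1688 mod 2583]
  = -(211/2583)    [2583 ≡ 7 mod 8 ⇒ (2/2583)^3 = +1]
  = (2583/211)    [QR: both ≡ 3 mod 4, sign flips]
  = (51/211)    [2583 ≡ 51 mod 211]
  = -(211/51)    [QR: both ≡ 3 mod 4, sign flips]
  = -(7/51)    [211 ≡ 7 mod 51]
  = (51/7)    [QR: both ≡ 3 mod 4, sign flips]
  = (2/7)    [51 ≡ 2 mod 7]
  = (1/7)    [7 ≡ 7 mod 8 ⇒ (2/7) = +1]
  = 1    [(1/7) = 1]

1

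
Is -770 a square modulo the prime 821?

yes

Reduce the numerator: -770 ≡ 51 (mod 821), so (-770|821) = (51|821).
821 ≡ 1 (mod 4), so quadratic reciprocity gives (51|821) = (821|51). Reduce: 821 ≡ 5 (mod 51). Now have (5|51).
5 ≡ 1 (mod 4), so quadratic reciprocity gives (5|51) = (51|5). Reduce: 51 ≡ 1 (mod 5). Now have (1|5).
(1|5) = 1. Collecting the sign factors: 1.
The Legendre symbol is 1, so x^2 ≡ -770 (mod 821) has solution.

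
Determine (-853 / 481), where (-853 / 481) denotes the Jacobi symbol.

1

(-853 / 481)
  = (109 / 481)    [-853 ≡ 109 mod 481]
  = (481 / 109)    [QR: 109 ≡ 1 mod 4, sign kept]
  = (45 / 109)    [481 ≡ 45 mod 109]
  = (109 / 45)    [QR: 45 ≡ 1 mod 4, sign kept]
  = (19 / 45)    [109 ≡ 19 mod 45]
  = (45 / 19)    [QR: 45 ≡ 1 mod 4, sign kept]
  = (7 / 19)    [45 ≡ 7 mod 19]
  = -(19 / 7)    [QR: both ≡ 3 mod 4, sign flips]
  = -(5 / 7)    [19 ≡ 5 mod 7]
  = -(7 / 5)    [QR: 5 ≡ 1 mod 4, sign kept]
  = -(2 / 5)    [7 ≡ 2 mod 5]
  = (1 / 5)    [5 ≡ 5 mod 8 ⇒ (2 / 5) = -1]
  = 1    [(1 / 5) = 1]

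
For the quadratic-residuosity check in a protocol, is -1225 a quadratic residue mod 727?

(-1225/727)
  = (229/727)    [-1225 ≡ 229 mod 727]
  = (727/229)    [QR: 229 ≡ 1 mod 4, sign kept]
  = (40/229)    [727 ≡ 40 mod 229]
  = -(5/229)    [229 ≡ 5 mod 8 ⇒ (2/229)^3 = -1]
  = -(229/5)    [QR: 5 ≡ 1 mod 4, sign kept]
  = -(4/5)    [229 ≡ 4 mod 5]
  = -(1/5)    [5 ≡ 5 mod 8 ⇒ (2/5)^2 = +1]
  = -1    [(1/5) = 1]
The Legendre symbol is -1, so x^2 ≡ -1225 (mod 727) has no solution.

no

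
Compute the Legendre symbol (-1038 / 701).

1

Reduce the numerator: -1038 ≡ 364 (mod 701), so (-1038 / 701) = (364 / 701).
Factor out 2: 364 = 2^2·91. Since 701 ≡ 5 (mod 8), (2 / 701) = -1, and (2 / 701)^2 = +1. Now have (91 / 701).
701 ≡ 1 (mod 4), so quadratic reciprocity gives (91 / 701) = (701 / 91). Reduce: 701 ≡ 64 (mod 91). Now have (64 / 91).
Factor out 2: 64 = 2^6. Since 91 ≡ 3 (mod 8), (2 / 91) = -1, and (2 / 91)^6 = +1. Now have (1 / 91).
(1 / 91) = 1. Collecting the sign factors: 1.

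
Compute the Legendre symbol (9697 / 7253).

-1

Reduce the numerator: 9697 ≡ 2444 (mod 7253), so (9697 / 7253) = (2444 / 7253).
Factor out 2: 2444 = 2^2·611. Since 7253 ≡ 5 (mod 8), (2 / 7253) = -1, and (2 / 7253)^2 = +1. Now have (611 / 7253).
7253 ≡ 1 (mod 4), so quadratic reciprocity gives (611 / 7253) = (7253 / 611). Reduce: 7253 ≡ 532 (mod 611). Now have (532 / 611).
Factor out 2: 532 = 2^2·133. Since 611 ≡ 3 (mod 8), (2 / 611) = -1, and (2 / 611)^2 = +1. Now have (133 / 611).
133 ≡ 1 (mod 4), so quadratic reciprocity gives (133 / 611) = (611 / 133). Reduce: 611 ≡ 79 (mod 133). Now have (79 / 133).
133 ≡ 1 (mod 4), so quadratic reciprocity gives (79 / 133) = (133 / 79). Reduce: 133 ≡ 54 (mod 79). Now have (54 / 79).
Factor out 2: 54 = 2·27. Since 79 ≡ 7 (mod 8), (2 / 79) = +1. Now have (27 / 79).
Both 27 ≡ 3 and 79 ≡ 3 (mod 4), so reciprocity gives (27 / 79) = -(79 / 27). Reduce: 79 ≡ 25 (mod 27). Now have -(25 / 27).
25 ≡ 1 (mod 4), so quadratic reciprocity gives (25 / 27) = (27 / 25). Reduce: 27 ≡ 2 (mod 25). Now have -(2 / 25).
Factor out 2: 2 = 2. Since 25 ≡ 1 (mod 8), (2 / 25) = +1. Now have -(1 / 25).
(1 / 25) = 1. Collecting the sign factors: -1.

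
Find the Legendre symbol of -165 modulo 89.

Pull out -1: (-165/89) = (-1/89)·(165/89). Since 89 ≡ 1 (mod 4), (-1/89) = +1. Now have (165/89).
Reduce the numerator: 165 ≡ 76 (mod 89), so (165/89) = (76/89).
Factor out 2: 76 = 2^2·19. Since 89 ≡ 1 (mod 8), (2/89) = +1, and (2/89)^2 = +1. Now have (19/89).
89 ≡ 1 (mod 4), so quadratic reciprocity gives (19/89) = (89/19). Reduce: 89 ≡ 13 (mod 19). Now have (13/19).
13 ≡ 1 (mod 4), so quadratic reciprocity gives (13/19) = (19/13). Reduce: 19 ≡ 6 (mod 13). Now have (6/13).
Factor out 2: 6 = 2·3. Since 13 ≡ 5 (mod 8), (2/13) = -1. Now have -(3/13).
13 ≡ 1 (mod 4), so quadratic reciprocity gives (3/13) = (13/3). Reduce: 13 ≡ 1 (mod 3). Now have -(1/3).
(1/3) = 1. Collecting the sign factors: -1.

-1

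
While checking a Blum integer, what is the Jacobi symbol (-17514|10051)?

1

(-17514|10051)
  = (2588|10051)    [-17514 ≡ 2588 mod 10051]
  = (647|10051)    [10051 ≡ 3 mod 8 ⇒ (2|10051)^2 = +1]
  = -(10051|647)    [QR: both ≡ 3 mod 4, sign flips]
  = -(346|647)    [10051 ≡ 346 mod 647]
  = -(173|647)    [647 ≡ 7 mod 8 ⇒ (2|647) = +1]
  = -(647|173)    [QR: 173 ≡ 1 mod 4, sign kept]
  = -(128|173)    [647 ≡ 128 mod 173]
  = (1|173)    [173 ≡ 5 mod 8 ⇒ (2|173)^7 = -1]
  = 1    [(1|173) = 1]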